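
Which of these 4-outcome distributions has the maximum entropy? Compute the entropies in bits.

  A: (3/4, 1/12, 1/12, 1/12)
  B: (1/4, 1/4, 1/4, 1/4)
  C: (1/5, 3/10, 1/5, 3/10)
B

For a discrete distribution over n outcomes, entropy is maximized by the uniform distribution.

Computing entropies:
H(A) = 1.2075 bits
H(B) = 2.0000 bits
H(C) = 1.9710 bits

The uniform distribution (where all probabilities equal 1/4) achieves the maximum entropy of log_2(4) = 2.0000 bits.

Distribution B has the highest entropy.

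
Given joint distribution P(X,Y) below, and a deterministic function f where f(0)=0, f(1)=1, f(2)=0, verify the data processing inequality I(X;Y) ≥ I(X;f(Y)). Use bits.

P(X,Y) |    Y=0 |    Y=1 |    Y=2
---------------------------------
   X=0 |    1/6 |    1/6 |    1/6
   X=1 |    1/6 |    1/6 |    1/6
I(X;Y) = 0.0000, I(X;f(Y)) = 0.0000, inequality holds: 0.0000 ≥ 0.0000

Data Processing Inequality: For any Markov chain X → Y → Z, we have I(X;Y) ≥ I(X;Z).

Here Z = f(Y) is a deterministic function of Y, forming X → Y → Z.

Original I(X;Y) = 0.0000 bits

After applying f:
P(X,Z) where Z=f(Y):
- P(X,Z=0) = P(X,Y=0) + P(X,Y=2)
- P(X,Z=1) = P(X,Y=1)

I(X;Z) = I(X;f(Y)) = 0.0000 bits

Verification: 0.0000 ≥ 0.0000 ✓

Information cannot be created by processing; the function f can only lose information about X.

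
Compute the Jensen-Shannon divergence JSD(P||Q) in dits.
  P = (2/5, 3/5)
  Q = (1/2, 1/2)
0.0022 dits

Jensen-Shannon divergence is:
JSD(P||Q) = 0.5 × D_KL(P||M) + 0.5 × D_KL(Q||M)
where M = 0.5 × (P + Q) is the mixture distribution.

M = 0.5 × (2/5, 3/5) + 0.5 × (1/2, 1/2) = (9/20, 11/20)

D_KL(P||M) = 0.0022 dits
D_KL(Q||M) = 0.0022 dits

JSD(P||Q) = 0.5 × 0.0022 + 0.5 × 0.0022 = 0.0022 dits

Unlike KL divergence, JSD is symmetric and bounded: 0 ≤ JSD ≤ log(2).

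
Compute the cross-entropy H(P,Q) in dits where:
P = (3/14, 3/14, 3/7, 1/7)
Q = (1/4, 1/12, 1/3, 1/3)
0.6329 dits

Cross-entropy: H(P,Q) = -Σ p(x) log q(x)

Alternatively: H(P,Q) = H(P) + D_KL(P||Q)
H(P) = 0.5651 dits
D_KL(P||Q) = 0.0678 dits

H(P,Q) = 0.5651 + 0.0678 = 0.6329 dits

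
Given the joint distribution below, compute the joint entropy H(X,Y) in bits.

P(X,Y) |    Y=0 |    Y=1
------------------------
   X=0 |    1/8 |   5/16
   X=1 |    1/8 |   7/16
1.7962 bits

Joint entropy is H(X,Y) = -Σ_{x,y} p(x,y) log p(x,y).

Summing over all non-zero entries:
H(X,Y) = -[1/8·log_2(1/8) + 5/16·log_2(5/16) + 1/8·log_2(1/8) + 7/16·log_2(7/16)]
H(X,Y) = 1.7962 bits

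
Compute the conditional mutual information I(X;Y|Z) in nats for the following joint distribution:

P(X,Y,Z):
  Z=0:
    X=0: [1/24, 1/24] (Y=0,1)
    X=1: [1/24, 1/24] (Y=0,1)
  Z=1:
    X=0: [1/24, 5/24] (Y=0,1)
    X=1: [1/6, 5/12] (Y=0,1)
0.0070 nats

Conditional mutual information: I(X;Y|Z) = H(X|Z) + H(Y|Z) - H(X,Y|Z)

H(Z) = 0.4506
H(X,Z) = 1.0751 → H(X|Z) = 0.6246
H(Y,Z) = 1.0347 → H(Y|Z) = 0.5841
H(X,Y,Z) = 1.6523 → H(X,Y|Z) = 1.2017

I(X;Y|Z) = 0.6246 + 0.5841 - 1.2017 = 0.0070 nats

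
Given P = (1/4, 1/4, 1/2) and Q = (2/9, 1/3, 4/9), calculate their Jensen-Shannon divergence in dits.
0.0018 dits

Jensen-Shannon divergence is:
JSD(P||Q) = 0.5 × D_KL(P||M) + 0.5 × D_KL(Q||M)
where M = 0.5 × (P + Q) is the mixture distribution.

M = 0.5 × (1/4, 1/4, 1/2) + 0.5 × (2/9, 1/3, 4/9) = (0.236111, 7/24, 17/36)

D_KL(P||M) = 0.0019 dits
D_KL(Q||M) = 0.0018 dits

JSD(P||Q) = 0.5 × 0.0019 + 0.5 × 0.0018 = 0.0018 dits

Unlike KL divergence, JSD is symmetric and bounded: 0 ≤ JSD ≤ log(2).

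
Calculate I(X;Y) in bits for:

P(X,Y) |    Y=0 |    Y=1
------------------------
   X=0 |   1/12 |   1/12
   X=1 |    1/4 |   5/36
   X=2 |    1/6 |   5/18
0.0435 bits

Mutual information: I(X;Y) = H(X) + H(Y) - H(X,Y)

Marginals:
P(X) = (1/6, 7/18, 4/9), H(X) = 1.4807 bits
P(Y) = (1/2, 1/2), H(Y) = 1.0000 bits

Joint entropy: H(X,Y) = 2.4372 bits

I(X;Y) = 1.4807 + 1.0000 - 2.4372 = 0.0435 bits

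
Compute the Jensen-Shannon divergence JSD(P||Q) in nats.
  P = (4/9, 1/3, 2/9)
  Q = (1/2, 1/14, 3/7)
0.0634 nats

Jensen-Shannon divergence is:
JSD(P||Q) = 0.5 × D_KL(P||M) + 0.5 × D_KL(Q||M)
where M = 0.5 × (P + Q) is the mixture distribution.

M = 0.5 × (4/9, 1/3, 2/9) + 0.5 × (1/2, 1/14, 3/7) = (17/36, 0.202381, 0.325397)

D_KL(P||M) = 0.0546 nats
D_KL(Q||M) = 0.0722 nats

JSD(P||Q) = 0.5 × 0.0546 + 0.5 × 0.0722 = 0.0634 nats

Unlike KL divergence, JSD is symmetric and bounded: 0 ≤ JSD ≤ log(2).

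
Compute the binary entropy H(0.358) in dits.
0.2833 dits

The binary entropy function is:
H(p) = -p log(p) - (1-p) log(1-p)

H(0.358) = -0.358 × log_10(0.358) - 0.642 × log_10(0.642)
H(0.358) = 0.2833 dits

Note: Binary entropy is maximized at p=0.5 (H=1 bit) and minimized at p=0 or p=1 (H=0).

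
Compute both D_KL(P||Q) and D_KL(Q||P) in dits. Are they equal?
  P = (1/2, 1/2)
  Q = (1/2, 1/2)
D_KL(P||Q) = 0.0000, D_KL(Q||P) = 0.0000

KL divergence is not symmetric: D_KL(P||Q) ≠ D_KL(Q||P) in general.

D_KL(P||Q) = 0.0000 dits
D_KL(Q||P) = 0.0000 dits

In this case they happen to be equal (to 4 decimal places).

This asymmetry is why KL divergence is not a true distance metric.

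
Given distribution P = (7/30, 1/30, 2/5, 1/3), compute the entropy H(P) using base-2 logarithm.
1.7105 bits

Shannon entropy is H(X) = -Σ p(x) log p(x).

For P = (7/30, 1/30, 2/5, 1/3):
H = -7/30 × log_2(7/30) -1/30 × log_2(1/30) -2/5 × log_2(2/5) -1/3 × log_2(1/3)
H = 1.7105 bits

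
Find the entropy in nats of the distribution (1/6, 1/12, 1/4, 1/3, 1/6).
1.5171 nats

Shannon entropy is H(X) = -Σ p(x) log p(x).

For P = (1/6, 1/12, 1/4, 1/3, 1/6):
H = -1/6 × log_e(1/6) -1/12 × log_e(1/12) -1/4 × log_e(1/4) -1/3 × log_e(1/3) -1/6 × log_e(1/6)
H = 1.5171 nats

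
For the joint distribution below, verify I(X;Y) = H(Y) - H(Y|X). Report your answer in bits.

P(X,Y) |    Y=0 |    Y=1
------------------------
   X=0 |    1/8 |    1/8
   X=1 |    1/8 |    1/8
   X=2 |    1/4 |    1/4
I(X;Y) = 0.0000 bits

Mutual information has multiple equivalent forms:
- I(X;Y) = H(X) - H(X|Y)
- I(X;Y) = H(Y) - H(Y|X)
- I(X;Y) = H(X) + H(Y) - H(X,Y)

Computing all quantities:
H(X) = 1.5000, H(Y) = 1.0000, H(X,Y) = 2.5000
H(X|Y) = 1.5000, H(Y|X) = 1.0000

Verification:
H(X) - H(X|Y) = 1.5000 - 1.5000 = 0.0000
H(Y) - H(Y|X) = 1.0000 - 1.0000 = 0.0000
H(X) + H(Y) - H(X,Y) = 1.5000 + 1.0000 - 2.5000 = 0.0000

All forms give I(X;Y) = 0.0000 bits. ✓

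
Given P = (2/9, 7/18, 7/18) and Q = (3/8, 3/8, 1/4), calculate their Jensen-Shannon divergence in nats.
0.0176 nats

Jensen-Shannon divergence is:
JSD(P||Q) = 0.5 × D_KL(P||M) + 0.5 × D_KL(Q||M)
where M = 0.5 × (P + Q) is the mixture distribution.

M = 0.5 × (2/9, 7/18, 7/18) + 0.5 × (3/8, 3/8, 1/4) = (0.298611, 0.381944, 0.319444)

D_KL(P||M) = 0.0178 nats
D_KL(Q||M) = 0.0173 nats

JSD(P||Q) = 0.5 × 0.0178 + 0.5 × 0.0173 = 0.0176 nats

Unlike KL divergence, JSD is symmetric and bounded: 0 ≤ JSD ≤ log(2).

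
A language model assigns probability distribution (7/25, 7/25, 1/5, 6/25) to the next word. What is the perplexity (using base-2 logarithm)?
3.9640

Perplexity is 2^H (or exp(H) for natural log).

First, H = -Σ p log p = 1.9870 bits
Perplexity = 2^1.9870 = 3.9640

Interpretation: The model's uncertainty is equivalent to choosing uniformly among 4.0 options.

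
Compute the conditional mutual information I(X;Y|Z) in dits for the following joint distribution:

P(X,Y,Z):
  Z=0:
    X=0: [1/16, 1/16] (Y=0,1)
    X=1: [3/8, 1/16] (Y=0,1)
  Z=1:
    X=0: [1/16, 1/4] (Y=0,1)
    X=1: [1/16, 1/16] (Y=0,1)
0.0220 dits

Conditional mutual information: I(X;Y|Z) = H(X|Z) + H(Y|Z) - H(X,Y|Z)

H(Z) = 0.2976
H(X,Z) = 0.5407 → H(X|Z) = 0.2431
H(Y,Z) = 0.5407 → H(Y|Z) = 0.2431
H(X,Y,Z) = 0.7618 → H(X,Y|Z) = 0.4642

I(X;Y|Z) = 0.2431 + 0.2431 - 0.4642 = 0.0220 dits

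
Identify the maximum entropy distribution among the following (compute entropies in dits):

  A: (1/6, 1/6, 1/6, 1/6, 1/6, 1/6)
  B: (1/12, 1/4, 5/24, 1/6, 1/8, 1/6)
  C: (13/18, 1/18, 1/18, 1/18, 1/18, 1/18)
A

For a discrete distribution over n outcomes, entropy is maximized by the uniform distribution.

Computing entropies:
H(A) = 0.7782 dits
H(B) = 0.7546 dits
H(C) = 0.4508 dits

The uniform distribution (where all probabilities equal 1/6) achieves the maximum entropy of log_10(6) = 0.7782 dits.

Distribution A has the highest entropy.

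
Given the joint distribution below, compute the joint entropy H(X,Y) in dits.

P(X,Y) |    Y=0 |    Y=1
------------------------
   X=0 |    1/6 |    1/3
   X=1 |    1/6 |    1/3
0.5775 dits

Joint entropy is H(X,Y) = -Σ_{x,y} p(x,y) log p(x,y).

Summing over all non-zero entries:
H(X,Y) = -[1/6·log_10(1/6) + 1/3·log_10(1/3) + 1/6·log_10(1/6) + 1/3·log_10(1/3)]
H(X,Y) = 0.5775 dits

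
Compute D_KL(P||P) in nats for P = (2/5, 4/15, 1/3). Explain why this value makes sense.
0.0000 nats

KL divergence satisfies the Gibbs inequality: D_KL(P||Q) ≥ 0 for all distributions P, Q.

D_KL(P||Q) = Σ p(x) log(p(x)/q(x))
Each term is p(x) × log_e(p(x)/p(x)) = p(x) × log_e(1) = 0, so the sum is 0.
D_KL(P||Q) = 0.0000 nats

When P = Q, the KL divergence is exactly 0, as there is no 'divergence' between identical distributions.

This non-negativity is a fundamental property: relative entropy cannot be negative because it measures how different Q is from P.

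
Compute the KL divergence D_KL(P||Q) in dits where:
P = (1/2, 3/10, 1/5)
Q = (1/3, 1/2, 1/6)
0.0373 dits

KL divergence: D_KL(P||Q) = Σ p(x) log(p(x)/q(x))

Computing term by term:
  x=0: 1/2 × log_10[(1/2)/(1/3)] = 1/2 × 0.1761 = 0.0880
  x=1: 3/10 × log_10[(3/10)/(1/2)] = 3/10 × -0.2218 = -0.0666
  x=2: 1/5 × log_10[(1/5)/(1/6)] = 1/5 × 0.0792 = 0.0158

D_KL(P||Q) = 0.0373 dits

Note: KL divergence is always non-negative and equals 0 iff P = Q.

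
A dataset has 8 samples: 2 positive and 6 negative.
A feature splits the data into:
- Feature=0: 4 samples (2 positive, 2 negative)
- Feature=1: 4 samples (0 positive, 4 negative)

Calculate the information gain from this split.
0.3113 bits

Information Gain = H(Y) - H(Y|Feature)

Before split:
P(positive) = 2/8 = 0.2500
H(Y) = 0.8113 bits

After split:
Feature=0: H = 1.0000 bits (weight = 4/8)
Feature=1: H = 0.0000 bits (weight = 4/8)
H(Y|Feature) = (4/8)×1.0000 + (4/8)×0.0000 = 0.5000 bits

Information Gain = 0.8113 - 0.5000 = 0.3113 bits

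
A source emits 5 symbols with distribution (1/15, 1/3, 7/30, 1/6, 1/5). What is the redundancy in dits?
0.0446 dits

Redundancy measures how far a source is from maximum entropy:
R = H_max - H(X)

Maximum entropy for 5 symbols: H_max = log_10(5) = 0.6990 dits
Actual entropy: H(X) = 0.6544 dits
Redundancy: R = 0.6990 - 0.6544 = 0.0446 dits

This redundancy represents potential for compression: the source could be compressed by 0.0446 dits per symbol.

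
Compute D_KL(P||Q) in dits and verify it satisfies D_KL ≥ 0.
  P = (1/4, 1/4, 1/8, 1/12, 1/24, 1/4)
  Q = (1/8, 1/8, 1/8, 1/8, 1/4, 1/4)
0.1034 dits

KL divergence satisfies the Gibbs inequality: D_KL(P||Q) ≥ 0 for all distributions P, Q.

D_KL(P||Q) = Σ p(x) log(p(x)/q(x))
Term by term:
  x=0: 1/4 × log_10[(1/4)/(1/8)] = 0.0753
  x=1: 1/4 × log_10[(1/4)/(1/8)] = 0.0753
  x=2: 1/8 × log_10[(1/8)/(1/8)] = 0.0000
  x=3: 1/12 × log_10[(1/12)/(1/8)] = -0.0147
  x=4: 1/24 × log_10[(1/24)/(1/4)] = -0.0324
  x=5: 1/4 × log_10[(1/4)/(1/4)] = 0.0000
D_KL(P||Q) = 0.1034 dits

D_KL(P||Q) = 0.1034 ≥ 0 ✓

This non-negativity is a fundamental property: relative entropy cannot be negative because it measures how different Q is from P.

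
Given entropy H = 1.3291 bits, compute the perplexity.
2.5125

Perplexity is 2^H (or exp(H) for natural log).

H = 1.3291 bits
Perplexity = 2^1.3291 = 2.5125

Interpretation: The model's uncertainty is equivalent to choosing uniformly among 2.5 options.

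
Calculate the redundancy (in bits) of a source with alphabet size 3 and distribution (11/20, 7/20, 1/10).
0.2483 bits

Redundancy measures how far a source is from maximum entropy:
R = H_max - H(X)

Maximum entropy for 3 symbols: H_max = log_2(3) = 1.5850 bits
Actual entropy: H(X) = 1.3367 bits
Redundancy: R = 1.5850 - 1.3367 = 0.2483 bits

This redundancy represents potential for compression: the source could be compressed by 0.2483 bits per symbol.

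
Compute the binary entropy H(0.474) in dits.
0.3004 dits

The binary entropy function is:
H(p) = -p log(p) - (1-p) log(1-p)

H(0.474) = -0.474 × log_10(0.474) - 0.526 × log_10(0.526)
H(0.474) = 0.3004 dits

Note: Binary entropy is maximized at p=0.5 (H=1 bit) and minimized at p=0 or p=1 (H=0).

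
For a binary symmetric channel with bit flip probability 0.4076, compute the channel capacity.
0.0248 bits

For a binary symmetric channel (BSC) with error probability p:
Capacity C = 1 - H(p) bits per symbol

where H(p) = -p log₂(p) - (1-p) log₂(1-p) is the binary entropy function.

H(0.4076) = 0.9752 bits
C = 1 - 0.9752 = 0.0248 bits per symbol

This means we can reliably transmit up to 0.0248 bits of information per channel use.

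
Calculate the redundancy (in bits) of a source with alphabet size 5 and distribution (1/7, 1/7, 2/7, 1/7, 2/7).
0.0860 bits

Redundancy measures how far a source is from maximum entropy:
R = H_max - H(X)

Maximum entropy for 5 symbols: H_max = log_2(5) = 2.3219 bits
Actual entropy: H(X) = 2.2359 bits
Redundancy: R = 2.3219 - 2.2359 = 0.0860 bits

This redundancy represents potential for compression: the source could be compressed by 0.0860 bits per symbol.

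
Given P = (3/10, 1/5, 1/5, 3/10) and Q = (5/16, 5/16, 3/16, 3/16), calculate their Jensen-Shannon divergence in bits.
0.0187 bits

Jensen-Shannon divergence is:
JSD(P||Q) = 0.5 × D_KL(P||M) + 0.5 × D_KL(Q||M)
where M = 0.5 × (P + Q) is the mixture distribution.

M = 0.5 × (3/10, 1/5, 1/5, 3/10) + 0.5 × (5/16, 5/16, 3/16, 3/16) = (0.30625, 0.25625, 0.19375, 0.24375)

D_KL(P||M) = 0.0186 bits
D_KL(Q||M) = 0.0187 bits

JSD(P||Q) = 0.5 × 0.0186 + 0.5 × 0.0187 = 0.0187 bits

Unlike KL divergence, JSD is symmetric and bounded: 0 ≤ JSD ≤ log(2).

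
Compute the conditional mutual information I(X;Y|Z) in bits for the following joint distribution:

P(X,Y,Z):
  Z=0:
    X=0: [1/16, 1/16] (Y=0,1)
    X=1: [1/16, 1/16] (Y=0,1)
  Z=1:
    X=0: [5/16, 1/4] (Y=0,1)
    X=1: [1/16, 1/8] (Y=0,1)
0.0203 bits

Conditional mutual information: I(X;Y|Z) = H(X|Z) + H(Y|Z) - H(X,Y|Z)

H(Z) = 0.8113
H(X,Z) = 1.6697 → H(X|Z) = 0.8585
H(Y,Z) = 1.8113 → H(Y|Z) = 1.0000
H(X,Y,Z) = 2.6494 → H(X,Y|Z) = 1.8381

I(X;Y|Z) = 0.8585 + 1.0000 - 1.8381 = 0.0203 bits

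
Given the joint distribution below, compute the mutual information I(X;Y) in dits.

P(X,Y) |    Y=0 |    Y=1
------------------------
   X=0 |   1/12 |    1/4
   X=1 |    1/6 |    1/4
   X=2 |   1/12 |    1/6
0.0041 dits

Mutual information: I(X;Y) = H(X) + H(Y) - H(X,Y)

Marginals:
P(X) = (1/3, 5/12, 1/4), H(X) = 0.4680 dits
P(Y) = (1/3, 2/3), H(Y) = 0.2764 dits

Joint entropy: H(X,Y) = 0.7403 dits

I(X;Y) = 0.4680 + 0.2764 - 0.7403 = 0.0041 dits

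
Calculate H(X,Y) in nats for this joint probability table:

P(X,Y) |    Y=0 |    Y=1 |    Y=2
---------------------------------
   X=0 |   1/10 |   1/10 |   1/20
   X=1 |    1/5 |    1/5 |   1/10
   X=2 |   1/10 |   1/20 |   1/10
2.0946 nats

Joint entropy is H(X,Y) = -Σ_{x,y} p(x,y) log p(x,y).

Summing over all non-zero entries:
H(X,Y) = -[1/10·log_e(1/10) + 1/10·log_e(1/10) + 1/20·log_e(1/20) + 1/5·log_e(1/5) + 1/5·log_e(1/5) + 1/10·log_e(1/10) + 1/10·log_e(1/10) + 1/20·log_e(1/20) + 1/10·log_e(1/10)]
H(X,Y) = 2.0946 nats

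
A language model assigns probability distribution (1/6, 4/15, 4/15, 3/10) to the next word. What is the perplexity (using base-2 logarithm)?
3.9148

Perplexity is 2^H (or exp(H) for natural log).

First, H = -Σ p log p = 1.9689 bits
Perplexity = 2^1.9689 = 3.9148

Interpretation: The model's uncertainty is equivalent to choosing uniformly among 3.9 options.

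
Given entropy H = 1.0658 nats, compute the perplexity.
2.9032

Perplexity is e^H (or exp(H) for natural log).

H = 1.0658 nats
Perplexity = e^1.0658 = 2.9032

Interpretation: The model's uncertainty is equivalent to choosing uniformly among 2.9 options.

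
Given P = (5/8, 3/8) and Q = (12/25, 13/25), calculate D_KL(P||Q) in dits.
0.0184 dits

KL divergence: D_KL(P||Q) = Σ p(x) log(p(x)/q(x))

Computing term by term:
  x=0: 5/8 × log_10[(5/8)/(12/25)] = 5/8 × 0.1146 = 0.0716
  x=1: 3/8 × log_10[(3/8)/(13/25)] = 3/8 × -0.1420 = -0.0532

D_KL(P||Q) = 0.0184 dits

Note: KL divergence is always non-negative and equals 0 iff P = Q.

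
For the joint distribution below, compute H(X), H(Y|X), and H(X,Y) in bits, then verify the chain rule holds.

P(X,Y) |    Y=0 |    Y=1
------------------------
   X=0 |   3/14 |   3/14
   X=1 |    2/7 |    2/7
H(X,Y) = 1.9852, H(X) = 0.9852, H(Y|X) = 1.0000 (all in bits)

Chain rule: H(X,Y) = H(X) + H(Y|X)

Left side — joint entropy directly:
H(X,Y) = -Σ p(x,y) log p(x,y) = 1.9852 bits

Right side — compute H(Y|X) from the conditional distributions:
P(X) = (3/7, 4/7), so H(X) = 0.9852 bits
H(Y|X) = Σ_x P(X=x) · H(Y|X=x):
  P(Y|X=0) = (1/2, 1/2), H(Y|X=0) = 1.0000, weight P(X=0) = 3/7
  P(Y|X=1) = (1/2, 1/2), H(Y|X=1) = 1.0000, weight P(X=1) = 4/7
H(Y|X) = 1.0000 bits

H(X) + H(Y|X) = 0.9852 + 1.0000 = 1.9852 bits

Both sides equal 1.9852 bits. ✓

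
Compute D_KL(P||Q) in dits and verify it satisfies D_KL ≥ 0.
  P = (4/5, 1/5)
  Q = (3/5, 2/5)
0.0397 dits

KL divergence satisfies the Gibbs inequality: D_KL(P||Q) ≥ 0 for all distributions P, Q.

D_KL(P||Q) = Σ p(x) log(p(x)/q(x))
Term by term:
  x=0: 4/5 × log_10[(4/5)/(3/5)] = 0.1000
  x=1: 1/5 × log_10[(1/5)/(2/5)] = -0.0602
D_KL(P||Q) = 0.0397 dits

D_KL(P||Q) = 0.0397 ≥ 0 ✓

This non-negativity is a fundamental property: relative entropy cannot be negative because it measures how different Q is from P.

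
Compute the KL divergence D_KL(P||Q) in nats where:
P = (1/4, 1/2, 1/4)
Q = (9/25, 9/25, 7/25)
0.0448 nats

KL divergence: D_KL(P||Q) = Σ p(x) log(p(x)/q(x))

Computing term by term:
  x=0: 1/4 × log_e[(1/4)/(9/25)] = 1/4 × -0.3646 = -0.0912
  x=1: 1/2 × log_e[(1/2)/(9/25)] = 1/2 × 0.3285 = 0.1643
  x=2: 1/4 × log_e[(1/4)/(7/25)] = 1/4 × -0.1133 = -0.0283

D_KL(P||Q) = 0.0448 nats

Note: KL divergence is always non-negative and equals 0 iff P = Q.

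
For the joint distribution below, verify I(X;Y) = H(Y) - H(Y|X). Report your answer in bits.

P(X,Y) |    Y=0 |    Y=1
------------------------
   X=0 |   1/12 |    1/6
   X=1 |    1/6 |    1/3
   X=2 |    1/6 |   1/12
I(X;Y) = 0.0616 bits

Mutual information has multiple equivalent forms:
- I(X;Y) = H(X) - H(X|Y)
- I(X;Y) = H(Y) - H(Y|X)
- I(X;Y) = H(X) + H(Y) - H(X,Y)

Computing all quantities:
H(X) = 1.5000, H(Y) = 0.9799, H(X,Y) = 2.4183
H(X|Y) = 1.4384, H(Y|X) = 0.9183

Verification:
H(X) - H(X|Y) = 1.5000 - 1.4384 = 0.0616
H(Y) - H(Y|X) = 0.9799 - 0.9183 = 0.0616
H(X) + H(Y) - H(X,Y) = 1.5000 + 0.9799 - 2.4183 = 0.0616

All forms give I(X;Y) = 0.0616 bits. ✓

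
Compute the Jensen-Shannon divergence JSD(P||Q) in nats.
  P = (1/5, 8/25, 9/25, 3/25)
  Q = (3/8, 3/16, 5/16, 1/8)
0.0231 nats

Jensen-Shannon divergence is:
JSD(P||Q) = 0.5 × D_KL(P||M) + 0.5 × D_KL(Q||M)
where M = 0.5 × (P + Q) is the mixture distribution.

M = 0.5 × (1/5, 8/25, 9/25, 3/25) + 0.5 × (3/8, 3/16, 5/16, 1/8) = (0.2875, 0.25375, 0.33625, 0.1225)

D_KL(P||M) = 0.0237 nats
D_KL(Q||M) = 0.0225 nats

JSD(P||Q) = 0.5 × 0.0237 + 0.5 × 0.0225 = 0.0231 nats

Unlike KL divergence, JSD is symmetric and bounded: 0 ≤ JSD ≤ log(2).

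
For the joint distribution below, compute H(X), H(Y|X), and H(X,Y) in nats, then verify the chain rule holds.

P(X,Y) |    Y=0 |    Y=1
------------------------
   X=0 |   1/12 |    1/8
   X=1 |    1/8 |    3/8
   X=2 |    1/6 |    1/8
H(X,Y) = 1.6533, H(X) = 1.0327, H(Y|X) = 0.6206 (all in nats)

Chain rule: H(X,Y) = H(X) + H(Y|X)

Left side — joint entropy directly:
H(X,Y) = -Σ p(x,y) log p(x,y) = 1.6533 nats

Right side — compute H(Y|X) from the conditional distributions:
P(X) = (5/24, 1/2, 7/24), so H(X) = 1.0327 nats
H(Y|X) = Σ_x P(X=x) · H(Y|X=x):
  P(Y|X=0) = (2/5, 3/5), H(Y|X=0) = 0.6730, weight P(X=0) = 5/24
  P(Y|X=1) = (1/4, 3/4), H(Y|X=1) = 0.5623, weight P(X=1) = 1/2
  P(Y|X=2) = (4/7, 3/7), H(Y|X=2) = 0.6829, weight P(X=2) = 7/24
H(Y|X) = 0.6206 nats

H(X) + H(Y|X) = 1.0327 + 0.6206 = 1.6533 nats

Both sides equal 1.6533 nats. ✓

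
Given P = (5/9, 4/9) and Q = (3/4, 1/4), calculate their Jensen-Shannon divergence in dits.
0.0091 dits

Jensen-Shannon divergence is:
JSD(P||Q) = 0.5 × D_KL(P||M) + 0.5 × D_KL(Q||M)
where M = 0.5 × (P + Q) is the mixture distribution.

M = 0.5 × (5/9, 4/9) + 0.5 × (3/4, 1/4) = (0.652778, 0.347222)

D_KL(P||M) = 0.0087 dits
D_KL(Q||M) = 0.0096 dits

JSD(P||Q) = 0.5 × 0.0087 + 0.5 × 0.0096 = 0.0091 dits

Unlike KL divergence, JSD is symmetric and bounded: 0 ≤ JSD ≤ log(2).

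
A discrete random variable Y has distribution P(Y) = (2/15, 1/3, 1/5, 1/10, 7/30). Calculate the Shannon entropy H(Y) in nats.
1.5266 nats

Shannon entropy is H(X) = -Σ p(x) log p(x).

For P = (2/15, 1/3, 1/5, 1/10, 7/30):
H = -2/15 × log_e(2/15) -1/3 × log_e(1/3) -1/5 × log_e(1/5) -1/10 × log_e(1/10) -7/30 × log_e(7/30)
H = 1.5266 nats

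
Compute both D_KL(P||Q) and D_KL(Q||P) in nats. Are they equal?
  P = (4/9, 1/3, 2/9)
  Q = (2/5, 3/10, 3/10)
D_KL(P||Q) = 0.0153, D_KL(Q||P) = 0.0163

KL divergence is not symmetric: D_KL(P||Q) ≠ D_KL(Q||P) in general.

D_KL(P||Q) = 0.0153 nats
D_KL(Q||P) = 0.0163 nats

No, they are not equal!

This asymmetry is why KL divergence is not a true distance metric.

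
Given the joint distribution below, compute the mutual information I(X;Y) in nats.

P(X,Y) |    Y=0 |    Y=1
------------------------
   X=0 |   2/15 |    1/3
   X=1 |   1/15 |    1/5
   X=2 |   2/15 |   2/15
0.0225 nats

Mutual information: I(X;Y) = H(X) + H(Y) - H(X,Y)

Marginals:
P(X) = (7/15, 4/15, 4/15), H(X) = 1.0606 nats
P(Y) = (1/3, 2/3), H(Y) = 0.6365 nats

Joint entropy: H(X,Y) = 1.6746 nats

I(X;Y) = 1.0606 + 0.6365 - 1.6746 = 0.0225 nats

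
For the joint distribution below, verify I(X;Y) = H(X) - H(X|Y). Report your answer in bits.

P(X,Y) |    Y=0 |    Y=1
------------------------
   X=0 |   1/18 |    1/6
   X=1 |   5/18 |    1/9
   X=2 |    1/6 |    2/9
I(X;Y) = 0.1009 bits

Mutual information has multiple equivalent forms:
- I(X;Y) = H(X) - H(X|Y)
- I(X;Y) = H(Y) - H(Y|X)
- I(X;Y) = H(X) + H(Y) - H(X,Y)

Computing all quantities:
H(X) = 1.5420, H(Y) = 1.0000, H(X,Y) = 2.4411
H(X|Y) = 1.4411, H(Y|X) = 0.8991

Verification:
H(X) - H(X|Y) = 1.5420 - 1.4411 = 0.1009
H(Y) - H(Y|X) = 1.0000 - 0.8991 = 0.1009
H(X) + H(Y) - H(X,Y) = 1.5420 + 1.0000 - 2.4411 = 0.1009

All forms give I(X;Y) = 0.1009 bits. ✓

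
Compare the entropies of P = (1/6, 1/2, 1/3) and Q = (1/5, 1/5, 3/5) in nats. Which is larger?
P

Computing entropies in nats:
H(P) = 1.0114
H(Q) = 0.9503

Distribution P has higher entropy.

Intuition: The distribution closer to uniform (more spread out) has higher entropy.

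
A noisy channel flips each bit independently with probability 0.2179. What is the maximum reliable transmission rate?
0.2437 bits

For a binary symmetric channel (BSC) with error probability p:
Capacity C = 1 - H(p) bits per symbol

where H(p) = -p log₂(p) - (1-p) log₂(1-p) is the binary entropy function.

H(0.2179) = 0.7563 bits
C = 1 - 0.7563 = 0.2437 bits per symbol

This means we can reliably transmit up to 0.2437 bits of information per channel use.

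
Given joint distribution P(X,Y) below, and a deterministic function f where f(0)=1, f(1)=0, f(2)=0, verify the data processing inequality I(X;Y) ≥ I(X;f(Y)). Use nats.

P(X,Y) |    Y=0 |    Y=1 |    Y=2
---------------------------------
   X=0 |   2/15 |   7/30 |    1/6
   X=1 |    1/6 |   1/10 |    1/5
I(X;Y) = 0.0286, I(X;f(Y)) = 0.0068, inequality holds: 0.0286 ≥ 0.0068

Data Processing Inequality: For any Markov chain X → Y → Z, we have I(X;Y) ≥ I(X;Z).

Here Z = f(Y) is a deterministic function of Y, forming X → Y → Z.

Original I(X;Y) = 0.0286 nats

After applying f:
P(X,Z) where Z=f(Y):
- P(X,Z=0) = P(X,Y=1) + P(X,Y=2)
- P(X,Z=1) = P(X,Y=0)

I(X;Z) = I(X;f(Y)) = 0.0068 nats

Verification: 0.0286 ≥ 0.0068 ✓

Information cannot be created by processing; the function f can only lose information about X.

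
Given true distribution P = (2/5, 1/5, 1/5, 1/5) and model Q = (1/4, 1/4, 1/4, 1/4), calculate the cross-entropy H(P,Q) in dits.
0.6021 dits

Cross-entropy: H(P,Q) = -Σ p(x) log q(x)

Alternatively: H(P,Q) = H(P) + D_KL(P||Q)
H(P) = 0.5786 dits
D_KL(P||Q) = 0.0235 dits

H(P,Q) = 0.5786 + 0.0235 = 0.6021 dits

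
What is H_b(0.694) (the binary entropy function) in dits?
0.2675 dits

The binary entropy function is:
H(p) = -p log(p) - (1-p) log(1-p)

H(0.694) = -0.694 × log_10(0.694) - 0.306 × log_10(0.306)
H(0.694) = 0.2675 dits

Note: Binary entropy is maximized at p=0.5 (H=1 bit) and minimized at p=0 or p=1 (H=0).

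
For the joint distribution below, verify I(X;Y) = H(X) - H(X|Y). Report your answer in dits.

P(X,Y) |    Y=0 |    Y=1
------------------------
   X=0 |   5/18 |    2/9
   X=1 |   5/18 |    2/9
I(X;Y) = 0.0000 dits

Mutual information has multiple equivalent forms:
- I(X;Y) = H(X) - H(X|Y)
- I(X;Y) = H(Y) - H(Y|X)
- I(X;Y) = H(X) + H(Y) - H(X,Y)

Computing all quantities:
H(X) = 0.3010, H(Y) = 0.2983, H(X,Y) = 0.5994
H(X|Y) = 0.3010, H(Y|X) = 0.2983

Verification:
H(X) - H(X|Y) = 0.3010 - 0.3010 = 0.0000
H(Y) - H(Y|X) = 0.2983 - 0.2983 = 0.0000
H(X) + H(Y) - H(X,Y) = 0.3010 + 0.2983 - 0.5994 = 0.0000

All forms give I(X;Y) = 0.0000 dits. ✓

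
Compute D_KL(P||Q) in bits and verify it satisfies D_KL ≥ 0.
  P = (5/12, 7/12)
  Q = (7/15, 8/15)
0.0073 bits

KL divergence satisfies the Gibbs inequality: D_KL(P||Q) ≥ 0 for all distributions P, Q.

D_KL(P||Q) = Σ p(x) log(p(x)/q(x))
Term by term:
  x=0: 5/12 × log_2[(5/12)/(7/15)] = -0.0681
  x=1: 7/12 × log_2[(7/12)/(8/15)] = 0.0754
D_KL(P||Q) = 0.0073 bits

D_KL(P||Q) = 0.0073 ≥ 0 ✓

This non-negativity is a fundamental property: relative entropy cannot be negative because it measures how different Q is from P.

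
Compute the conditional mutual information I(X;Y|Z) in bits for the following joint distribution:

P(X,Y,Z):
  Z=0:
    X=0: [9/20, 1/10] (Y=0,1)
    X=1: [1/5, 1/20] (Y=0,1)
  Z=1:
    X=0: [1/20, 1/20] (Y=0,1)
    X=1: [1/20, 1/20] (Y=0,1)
0.0003 bits

Conditional mutual information: I(X;Y|Z) = H(X|Z) + H(Y|Z) - H(X,Y|Z)

H(Z) = 0.7219
H(X,Z) = 1.6388 → H(X|Z) = 0.9168
H(Y,Z) = 1.4789 → H(Y|Z) = 0.7570
H(X,Y,Z) = 2.3955 → H(X,Y|Z) = 1.6735

I(X;Y|Z) = 0.9168 + 0.7570 - 1.6735 = 0.0003 bits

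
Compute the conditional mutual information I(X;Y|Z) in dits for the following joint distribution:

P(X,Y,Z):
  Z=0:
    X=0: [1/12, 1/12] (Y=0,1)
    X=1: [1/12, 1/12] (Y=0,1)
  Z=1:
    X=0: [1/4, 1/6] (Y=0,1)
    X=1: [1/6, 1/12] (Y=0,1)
0.0006 dits

Conditional mutual information: I(X;Y|Z) = H(X|Z) + H(Y|Z) - H(X,Y|Z)

H(Z) = 0.2764
H(X,Z) = 0.5683 → H(X|Z) = 0.2919
H(Y,Z) = 0.5683 → H(Y|Z) = 0.2919
H(X,Y,Z) = 0.8596 → H(X,Y|Z) = 0.5831

I(X;Y|Z) = 0.2919 + 0.2919 - 0.5831 = 0.0006 dits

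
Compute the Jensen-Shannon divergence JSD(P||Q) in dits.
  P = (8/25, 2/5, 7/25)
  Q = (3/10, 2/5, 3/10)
0.0001 dits

Jensen-Shannon divergence is:
JSD(P||Q) = 0.5 × D_KL(P||M) + 0.5 × D_KL(Q||M)
where M = 0.5 × (P + Q) is the mixture distribution.

M = 0.5 × (8/25, 2/5, 7/25) + 0.5 × (3/10, 2/5, 3/10) = (0.31, 2/5, 0.29)

D_KL(P||M) = 0.0001 dits
D_KL(Q||M) = 0.0001 dits

JSD(P||Q) = 0.5 × 0.0001 + 0.5 × 0.0001 = 0.0001 dits

Unlike KL divergence, JSD is symmetric and bounded: 0 ≤ JSD ≤ log(2).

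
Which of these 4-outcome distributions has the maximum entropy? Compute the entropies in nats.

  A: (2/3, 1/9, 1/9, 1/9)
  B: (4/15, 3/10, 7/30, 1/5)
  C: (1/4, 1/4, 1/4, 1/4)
C

For a discrete distribution over n outcomes, entropy is maximized by the uniform distribution.

Computing entropies:
H(A) = 1.0027 nats
H(B) = 1.3751 nats
H(C) = 1.3863 nats

The uniform distribution (where all probabilities equal 1/4) achieves the maximum entropy of log_e(4) = 1.3863 nats.

Distribution C has the highest entropy.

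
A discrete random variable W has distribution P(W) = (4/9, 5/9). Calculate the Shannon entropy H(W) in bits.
0.9911 bits

Shannon entropy is H(X) = -Σ p(x) log p(x).

For P = (4/9, 5/9):
H = -4/9 × log_2(4/9) -5/9 × log_2(5/9)
H = 0.9911 bits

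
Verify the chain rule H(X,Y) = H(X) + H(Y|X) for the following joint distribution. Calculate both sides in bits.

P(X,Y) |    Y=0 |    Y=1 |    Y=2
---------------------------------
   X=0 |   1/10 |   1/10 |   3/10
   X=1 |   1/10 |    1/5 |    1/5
H(X,Y) = 2.4464, H(X) = 1.0000, H(Y|X) = 1.4464 (all in bits)

Chain rule: H(X,Y) = H(X) + H(Y|X)

Left side — joint entropy directly:
H(X,Y) = -Σ p(x,y) log p(x,y) = 2.4464 bits

Right side — compute H(Y|X) from the conditional distributions:
P(X) = (1/2, 1/2), so H(X) = 1.0000 bits
H(Y|X) = Σ_x P(X=x) · H(Y|X=x):
  P(Y|X=0) = (1/5, 1/5, 3/5), H(Y|X=0) = 1.3710, weight P(X=0) = 1/2
  P(Y|X=1) = (1/5, 2/5, 2/5), H(Y|X=1) = 1.5219, weight P(X=1) = 1/2
H(Y|X) = 1.4464 bits

H(X) + H(Y|X) = 1.0000 + 1.4464 = 2.4464 bits

Both sides equal 2.4464 bits. ✓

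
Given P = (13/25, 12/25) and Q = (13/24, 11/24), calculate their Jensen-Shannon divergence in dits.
0.0001 dits

Jensen-Shannon divergence is:
JSD(P||Q) = 0.5 × D_KL(P||M) + 0.5 × D_KL(Q||M)
where M = 0.5 × (P + Q) is the mixture distribution.

M = 0.5 × (13/25, 12/25) + 0.5 × (13/24, 11/24) = (0.530833, 0.469167)

D_KL(P||M) = 0.0001 dits
D_KL(Q||M) = 0.0001 dits

JSD(P||Q) = 0.5 × 0.0001 + 0.5 × 0.0001 = 0.0001 dits

Unlike KL divergence, JSD is symmetric and bounded: 0 ≤ JSD ≤ log(2).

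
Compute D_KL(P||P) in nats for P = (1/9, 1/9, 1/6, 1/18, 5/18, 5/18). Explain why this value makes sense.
0.0000 nats

KL divergence satisfies the Gibbs inequality: D_KL(P||Q) ≥ 0 for all distributions P, Q.

D_KL(P||Q) = Σ p(x) log(p(x)/q(x))
Each term is p(x) × log_e(p(x)/p(x)) = p(x) × log_e(1) = 0, so the sum is 0.
D_KL(P||Q) = 0.0000 nats

When P = Q, the KL divergence is exactly 0, as there is no 'divergence' between identical distributions.

This non-negativity is a fundamental property: relative entropy cannot be negative because it measures how different Q is from P.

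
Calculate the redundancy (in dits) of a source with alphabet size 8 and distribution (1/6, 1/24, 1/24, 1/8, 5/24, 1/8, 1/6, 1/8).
0.0481 dits

Redundancy measures how far a source is from maximum entropy:
R = H_max - H(X)

Maximum entropy for 8 symbols: H_max = log_10(8) = 0.9031 dits
Actual entropy: H(X) = 0.8550 dits
Redundancy: R = 0.9031 - 0.8550 = 0.0481 dits

This redundancy represents potential for compression: the source could be compressed by 0.0481 dits per symbol.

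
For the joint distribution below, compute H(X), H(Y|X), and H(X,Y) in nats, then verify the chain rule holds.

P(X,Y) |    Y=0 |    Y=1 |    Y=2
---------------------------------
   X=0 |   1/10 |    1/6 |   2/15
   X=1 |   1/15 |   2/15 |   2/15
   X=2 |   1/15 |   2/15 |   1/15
H(X,Y) = 2.1451, H(X) = 1.0852, H(Y|X) = 1.0599 (all in nats)

Chain rule: H(X,Y) = H(X) + H(Y|X)

Left side — joint entropy directly:
H(X,Y) = -Σ p(x,y) log p(x,y) = 2.1451 nats

Right side — compute H(Y|X) from the conditional distributions:
P(X) = (2/5, 1/3, 4/15), so H(X) = 1.0852 nats
H(Y|X) = Σ_x P(X=x) · H(Y|X=x):
  P(Y|X=0) = (1/4, 5/12, 1/3), H(Y|X=0) = 1.0776, weight P(X=0) = 2/5
  P(Y|X=1) = (1/5, 2/5, 2/5), H(Y|X=1) = 1.0549, weight P(X=1) = 1/3
  P(Y|X=2) = (1/4, 1/2, 1/4), H(Y|X=2) = 1.0397, weight P(X=2) = 4/15
H(Y|X) = 1.0599 nats

H(X) + H(Y|X) = 1.0852 + 1.0599 = 2.1451 nats

Both sides equal 2.1451 nats. ✓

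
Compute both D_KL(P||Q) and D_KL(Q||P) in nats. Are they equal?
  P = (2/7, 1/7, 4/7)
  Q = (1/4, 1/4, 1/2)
D_KL(P||Q) = 0.0345, D_KL(Q||P) = 0.0398

KL divergence is not symmetric: D_KL(P||Q) ≠ D_KL(Q||P) in general.

D_KL(P||Q) = 0.0345 nats
D_KL(Q||P) = 0.0398 nats

No, they are not equal!

This asymmetry is why KL divergence is not a true distance metric.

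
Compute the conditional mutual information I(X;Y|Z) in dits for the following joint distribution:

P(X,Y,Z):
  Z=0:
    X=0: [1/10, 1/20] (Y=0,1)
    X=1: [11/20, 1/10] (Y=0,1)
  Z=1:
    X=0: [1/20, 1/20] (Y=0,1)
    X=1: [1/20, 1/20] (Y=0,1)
0.0050 dits

Conditional mutual information: I(X;Y|Z) = H(X|Z) + H(Y|Z) - H(X,Y|Z)

H(Z) = 0.2173
H(X,Z) = 0.4452 → H(X|Z) = 0.2279
H(Y,Z) = 0.4452 → H(Y|Z) = 0.2279
H(X,Y,Z) = 0.6681 → H(X,Y|Z) = 0.4507

I(X;Y|Z) = 0.2279 + 0.2279 - 0.4507 = 0.0050 dits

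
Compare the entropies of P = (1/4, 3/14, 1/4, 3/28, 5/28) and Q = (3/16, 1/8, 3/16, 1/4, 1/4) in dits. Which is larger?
Q

Computing entropies in dits:
H(P) = 0.6819
H(Q) = 0.6865

Distribution Q has higher entropy.

Intuition: The distribution closer to uniform (more spread out) has higher entropy.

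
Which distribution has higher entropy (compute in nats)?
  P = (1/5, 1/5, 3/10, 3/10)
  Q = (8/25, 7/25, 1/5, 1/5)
P

Computing entropies in nats:
H(P) = 1.3662
H(Q) = 1.3648

Distribution P has higher entropy.

Intuition: The distribution closer to uniform (more spread out) has higher entropy.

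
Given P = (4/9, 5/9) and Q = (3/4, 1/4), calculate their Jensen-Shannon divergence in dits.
0.0215 dits

Jensen-Shannon divergence is:
JSD(P||Q) = 0.5 × D_KL(P||M) + 0.5 × D_KL(Q||M)
where M = 0.5 × (P + Q) is the mixture distribution.

M = 0.5 × (4/9, 5/9) + 0.5 × (3/4, 1/4) = (0.597222, 0.402778)

D_KL(P||M) = 0.0206 dits
D_KL(Q||M) = 0.0224 dits

JSD(P||Q) = 0.5 × 0.0206 + 0.5 × 0.0224 = 0.0215 dits

Unlike KL divergence, JSD is symmetric and bounded: 0 ≤ JSD ≤ log(2).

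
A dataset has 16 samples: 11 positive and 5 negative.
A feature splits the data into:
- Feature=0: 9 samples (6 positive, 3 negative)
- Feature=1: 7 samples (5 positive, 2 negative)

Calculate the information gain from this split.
0.0019 bits

Information Gain = H(Y) - H(Y|Feature)

Before split:
P(positive) = 11/16 = 0.6875
H(Y) = 0.8960 bits

After split:
Feature=0: H = 0.9183 bits (weight = 9/16)
Feature=1: H = 0.8631 bits (weight = 7/16)
H(Y|Feature) = (9/16)×0.9183 + (7/16)×0.8631 = 0.8942 bits

Information Gain = 0.8960 - 0.8942 = 0.0019 bits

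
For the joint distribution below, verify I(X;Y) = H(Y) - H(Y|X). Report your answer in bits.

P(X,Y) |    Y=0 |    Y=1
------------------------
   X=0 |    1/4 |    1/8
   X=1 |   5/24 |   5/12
I(X;Y) = 0.0767 bits

Mutual information has multiple equivalent forms:
- I(X;Y) = H(X) - H(X|Y)
- I(X;Y) = H(Y) - H(Y|X)
- I(X;Y) = H(X) + H(Y) - H(X,Y)

Computing all quantities:
H(X) = 0.9544, H(Y) = 0.9950, H(X,Y) = 1.8727
H(X|Y) = 0.8777, H(Y|X) = 0.9183

Verification:
H(X) - H(X|Y) = 0.9544 - 0.8777 = 0.0767
H(Y) - H(Y|X) = 0.9950 - 0.9183 = 0.0767
H(X) + H(Y) - H(X,Y) = 0.9544 + 0.9950 - 1.8727 = 0.0767

All forms give I(X;Y) = 0.0767 bits. ✓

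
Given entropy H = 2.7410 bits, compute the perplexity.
6.6853

Perplexity is 2^H (or exp(H) for natural log).

H = 2.7410 bits
Perplexity = 2^2.7410 = 6.6853

Interpretation: The model's uncertainty is equivalent to choosing uniformly among 6.7 options.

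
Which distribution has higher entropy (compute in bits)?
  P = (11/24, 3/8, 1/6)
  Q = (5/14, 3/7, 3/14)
Q

Computing entropies in bits:
H(P) = 1.4773
H(Q) = 1.5306

Distribution Q has higher entropy.

Intuition: The distribution closer to uniform (more spread out) has higher entropy.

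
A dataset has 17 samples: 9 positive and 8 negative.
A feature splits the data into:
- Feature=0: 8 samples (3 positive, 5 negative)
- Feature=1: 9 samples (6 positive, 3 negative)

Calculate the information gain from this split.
0.0622 bits

Information Gain = H(Y) - H(Y|Feature)

Before split:
P(positive) = 9/17 = 0.5294
H(Y) = 0.9975 bits

After split:
Feature=0: H = 0.9544 bits (weight = 8/17)
Feature=1: H = 0.9183 bits (weight = 9/17)
H(Y|Feature) = (8/17)×0.9544 + (9/17)×0.9183 = 0.9353 bits

Information Gain = 0.9975 - 0.9353 = 0.0622 bits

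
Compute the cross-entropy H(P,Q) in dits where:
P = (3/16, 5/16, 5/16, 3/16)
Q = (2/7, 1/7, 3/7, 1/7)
0.6396 dits

Cross-entropy: H(P,Q) = -Σ p(x) log q(x)

Alternatively: H(P,Q) = H(P) + D_KL(P||Q)
H(P) = 0.5883 dits
D_KL(P||Q) = 0.0512 dits

H(P,Q) = 0.5883 + 0.0512 = 0.6396 dits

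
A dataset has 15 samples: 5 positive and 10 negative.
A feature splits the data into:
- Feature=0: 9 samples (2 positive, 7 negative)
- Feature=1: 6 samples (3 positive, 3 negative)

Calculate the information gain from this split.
0.0598 bits

Information Gain = H(Y) - H(Y|Feature)

Before split:
P(positive) = 5/15 = 0.3333
H(Y) = 0.9183 bits

After split:
Feature=0: H = 0.7642 bits (weight = 9/15)
Feature=1: H = 1.0000 bits (weight = 6/15)
H(Y|Feature) = (9/15)×0.7642 + (6/15)×1.0000 = 0.8585 bits

Information Gain = 0.9183 - 0.8585 = 0.0598 bits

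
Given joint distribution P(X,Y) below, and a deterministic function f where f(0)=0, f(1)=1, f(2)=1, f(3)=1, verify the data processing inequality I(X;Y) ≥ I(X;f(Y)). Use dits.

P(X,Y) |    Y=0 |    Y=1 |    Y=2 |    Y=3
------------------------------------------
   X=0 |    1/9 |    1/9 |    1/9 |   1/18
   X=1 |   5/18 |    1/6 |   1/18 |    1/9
I(X;Y) = 0.0158, I(X;f(Y)) = 0.0063, inequality holds: 0.0158 ≥ 0.0063

Data Processing Inequality: For any Markov chain X → Y → Z, we have I(X;Y) ≥ I(X;Z).

Here Z = f(Y) is a deterministic function of Y, forming X → Y → Z.

Original I(X;Y) = 0.0158 dits

After applying f:
P(X,Z) where Z=f(Y):
- P(X,Z=0) = P(X,Y=0)
- P(X,Z=1) = P(X,Y=1) + P(X,Y=2) + P(X,Y=3)

I(X;Z) = I(X;f(Y)) = 0.0063 dits

Verification: 0.0158 ≥ 0.0063 ✓

Information cannot be created by processing; the function f can only lose information about X.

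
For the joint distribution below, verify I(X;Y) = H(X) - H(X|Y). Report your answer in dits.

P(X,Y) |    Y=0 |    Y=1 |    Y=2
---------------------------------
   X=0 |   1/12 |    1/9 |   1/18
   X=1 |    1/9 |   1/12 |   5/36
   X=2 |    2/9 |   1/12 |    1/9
I(X;Y) = 0.0164 dits

Mutual information has multiple equivalent forms:
- I(X;Y) = H(X) - H(X|Y)
- I(X;Y) = H(Y) - H(Y|X)
- I(X;Y) = H(X) + H(Y) - H(X,Y)

Computing all quantities:
H(X) = 0.4680, H(Y) = 0.4703, H(X,Y) = 0.9218
H(X|Y) = 0.4516, H(Y|X) = 0.4539

Verification:
H(X) - H(X|Y) = 0.4680 - 0.4516 = 0.0164
H(Y) - H(Y|X) = 0.4703 - 0.4539 = 0.0164
H(X) + H(Y) - H(X,Y) = 0.4680 + 0.4703 - 0.9218 = 0.0164

All forms give I(X;Y) = 0.0164 dits. ✓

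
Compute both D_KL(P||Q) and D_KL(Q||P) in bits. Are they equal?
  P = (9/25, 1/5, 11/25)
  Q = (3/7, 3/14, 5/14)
D_KL(P||Q) = 0.0220, D_KL(Q||P) = 0.0216

KL divergence is not symmetric: D_KL(P||Q) ≠ D_KL(Q||P) in general.

D_KL(P||Q) = 0.0220 bits
D_KL(Q||P) = 0.0216 bits

No, they are not equal!

This asymmetry is why KL divergence is not a true distance metric.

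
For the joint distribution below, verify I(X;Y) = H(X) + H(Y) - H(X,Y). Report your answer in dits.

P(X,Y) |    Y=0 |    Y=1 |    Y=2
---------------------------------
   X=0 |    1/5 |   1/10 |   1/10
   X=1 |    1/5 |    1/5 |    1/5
I(X;Y) = 0.0060 dits

Mutual information has multiple equivalent forms:
- I(X;Y) = H(X) - H(X|Y)
- I(X;Y) = H(Y) - H(Y|X)
- I(X;Y) = H(X) + H(Y) - H(X,Y)

Computing all quantities:
H(X) = 0.2923, H(Y) = 0.4729, H(X,Y) = 0.7592
H(X|Y) = 0.2863, H(Y|X) = 0.4669

Verification:
H(X) - H(X|Y) = 0.2923 - 0.2863 = 0.0060
H(Y) - H(Y|X) = 0.4729 - 0.4669 = 0.0060
H(X) + H(Y) - H(X,Y) = 0.2923 + 0.4729 - 0.7592 = 0.0060

All forms give I(X;Y) = 0.0060 dits. ✓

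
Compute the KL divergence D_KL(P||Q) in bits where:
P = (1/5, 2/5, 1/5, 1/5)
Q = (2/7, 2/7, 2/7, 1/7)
0.0854 bits

KL divergence: D_KL(P||Q) = Σ p(x) log(p(x)/q(x))

Computing term by term:
  x=0: 1/5 × log_2[(1/5)/(2/7)] = 1/5 × -0.5146 = -0.1029
  x=1: 2/5 × log_2[(2/5)/(2/7)] = 2/5 × 0.4854 = 0.1942
  x=2: 1/5 × log_2[(1/5)/(2/7)] = 1/5 × -0.5146 = -0.1029
  x=3: 1/5 × log_2[(1/5)/(1/7)] = 1/5 × 0.4854 = 0.0971

D_KL(P||Q) = 0.0854 bits

Note: KL divergence is always non-negative and equals 0 iff P = Q.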